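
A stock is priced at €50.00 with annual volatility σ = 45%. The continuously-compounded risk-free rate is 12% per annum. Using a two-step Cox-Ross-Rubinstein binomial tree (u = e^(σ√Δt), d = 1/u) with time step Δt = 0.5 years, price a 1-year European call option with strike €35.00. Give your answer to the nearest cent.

€20.73

CRR parameters: u = e^(σ√Δt) = e^(0.45·√0.5) = 1.3746, d = 1/u = 0.7275
Per-period rate: rΔt = 0.12·0.5 = 0.06, so R = e^0.06 = 1.0618
Risk-neutral probability p = (e^0.06 − 0.7275)/(1.3746 − 0.7275) = 0.3344/0.6472 = 0.5167
Terminal stock prices: S_uu = 94.48, S_ud = 50, S_dd = 26.46
Terminal payoffs (S − K): max(59.48, 0) = 59.48, max(15, 0) = 15, max(-8.54, 0) = 0
Node u (S = 68.73): V_u = e^(−0.06)·[0.5167·59.4829 + 0.4833·15.0000] = 35.7707
Node d (S = 36.37): V_d = e^(−0.06)·[0.5167·15.0000 + 0.4833·0.0000] = 7.2986
Node 0 (S = 50): V_0 = e^(−0.06)·[0.5167·35.7707 + 0.4833·7.2986] = 20.7273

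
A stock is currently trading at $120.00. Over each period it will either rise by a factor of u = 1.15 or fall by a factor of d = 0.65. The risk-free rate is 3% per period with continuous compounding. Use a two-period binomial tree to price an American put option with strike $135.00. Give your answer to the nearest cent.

$20.99

Risk-neutral probability p = (e^0.03 − 0.65)/(1.15 − 0.65) = 0.3805/0.5000 = 0.7609
Terminal stock prices: S_uu = 158.7, S_ud = 89.7, S_dd = 50.7
Terminal payoffs (K − S): max(-23.7, 0) = 0, max(45.3, 0) = 45.3, max(84.3, 0) = 84.3
Node u (S = 138): continuation = e^(−0.03)·[0.7609·0.0000 + 0.2391·45.3000] = 10.5107; exercise value = 0.0000 ≤ continuation, so V_u = 10.5107
Node d (S = 78): continuation = e^(−0.03)·[0.7609·45.3000 + 0.2391·84.3000] = 53.0101; exercise value = 57.0000 > continuation, so V_d = 57.0000 (exercise)
Node 0 (S = 120): continuation = e^(−0.03)·[0.7609·10.5107 + 0.2391·57.0000] = 20.9867; exercise value = 15.0000 ≤ continuation, so V_0 = 20.9867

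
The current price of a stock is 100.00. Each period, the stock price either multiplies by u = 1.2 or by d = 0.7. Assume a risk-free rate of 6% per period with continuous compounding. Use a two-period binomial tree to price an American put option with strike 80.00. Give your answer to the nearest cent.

2.60

Risk-neutral probability p = (e^0.06 − 0.7)/(1.2 − 0.7) = 0.3618/0.5000 = 0.7237
Terminal stock prices: S_uu = 144, S_ud = 84, S_dd = 49
Terminal payoffs (K − S): max(-64, 0) = 0, max(-4, 0) = 0, max(31, 0) = 31
Node u (S = 120): continuation = e^(−0.06)·[0.7237·0.0000 + 0.2763·0.0000] = 0.0000; exercise value = 0.0000 ≤ continuation, so V_u = 0.0000
Node d (S = 70): continuation = e^(−0.06)·[0.7237·0.0000 + 0.2763·31.0000] = 8.0673; exercise value = 10.0000 > continuation, so V_d = 10.0000 (exercise)
Node 0 (S = 100): continuation = e^(−0.06)·[0.7237·0.0000 + 0.2763·10.0000] = 2.6023; exercise value = 0.0000 ≤ continuation, so V_0 = 2.6023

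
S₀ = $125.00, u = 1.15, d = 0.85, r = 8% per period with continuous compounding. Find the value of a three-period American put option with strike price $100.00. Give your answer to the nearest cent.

$0.41

Risk-neutral probability p = (e^0.08 − 0.85)/(1.15 − 0.85) = 0.2333/0.3000 = 0.7776
Terminal stock prices: S_uuu = 190.1, S_uud = 140.5, S_udd = 103.9, S_ddd = 76.77
Terminal payoffs (K − S): max(-90.11, 0) = 0, max(-40.52, 0) = 0, max(-3.859, 0) = 0, max(23.23, 0) = 23.23
Node uu (S = 165.3): continuation = e^(−0.08)·[0.7776·0.0000 + 0.2224·0.0000] = 0.0000; exercise value = 0.0000 ≤ continuation, so V_uu = 0.0000
Node ud (S = 122.2): continuation = e^(−0.08)·[0.7776·0.0000 + 0.2224·0.0000] = 0.0000; exercise value = 0.0000 ≤ continuation, so V_ud = 0.0000
Node dd (S = 90.31): continuation = e^(−0.08)·[0.7776·0.0000 + 0.2224·23.2344] = 4.7695; exercise value = 9.6875 > continuation, so V_dd = 9.6875 (exercise)
Node u (S = 143.8): continuation = e^(−0.08)·[0.7776·0.0000 + 0.2224·0.0000] = 0.0000; exercise value = 0.0000 ≤ continuation, so V_u = 0.0000
Node d (S = 106.2): continuation = e^(−0.08)·[0.7776·0.0000 + 0.2224·9.6875] = 1.9886; exercise value = 0.0000 ≤ continuation, so V_d = 1.9886
Node 0 (S = 125): continuation = e^(−0.08)·[0.7776·0.0000 + 0.2224·1.9886] = 0.4082; exercise value = 0.0000 ≤ continuation, so V_0 = 0.4082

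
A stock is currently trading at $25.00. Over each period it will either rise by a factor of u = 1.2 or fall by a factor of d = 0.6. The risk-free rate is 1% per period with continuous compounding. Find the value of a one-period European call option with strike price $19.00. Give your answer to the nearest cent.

Risk-neutral probability p = (e^0.01 − 0.6)/(1.2 − 0.6) = 0.4101/0.6000 = 0.6834
Terminal stock prices: S_u = 30, S_d = 15
Terminal payoffs (S − K): max(11, 0) = 11, max(-4, 0) = 0
Node 0 (S = 25): V_0 = e^(−0.01)·[0.6834·11.0000 + 0.3166·0.0000] = 7.4428

$7.44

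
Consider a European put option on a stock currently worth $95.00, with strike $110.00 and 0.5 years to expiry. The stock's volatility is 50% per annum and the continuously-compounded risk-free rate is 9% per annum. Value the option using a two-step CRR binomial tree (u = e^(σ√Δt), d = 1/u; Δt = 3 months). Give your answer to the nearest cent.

CRR parameters: u = e^(σ√Δt) = e^(0.5·√0.25) = 1.2840, d = 1/u = 0.7788
Per-period rate: rΔt = 0.09·0.25 = 0.0225, so R = e^0.0225 = 1.0228
Risk-neutral probability p = (e^0.0225 − 0.7788)/(1.2840 − 0.7788) = 0.2440/0.5052 = 0.4829
Terminal stock prices: S_uu = 156.6, S_ud = 95, S_dd = 57.62
Terminal payoffs (K − S): max(-46.63, 0) = 0, max(15, 0) = 15, max(52.38, 0) = 52.38
Node u (S = 122): V_u = e^(−0.0225)·[0.4829·0.0000 + 0.5171·15.0000] = 7.5845
Node d (S = 73.99): V_d = e^(−0.0225)·[0.4829·15.0000 + 0.5171·52.3796] = 33.5666
Node 0 (S = 95): V_0 = e^(−0.0225)·[0.4829·7.5845 + 0.5171·33.5666] = 20.5531

$20.55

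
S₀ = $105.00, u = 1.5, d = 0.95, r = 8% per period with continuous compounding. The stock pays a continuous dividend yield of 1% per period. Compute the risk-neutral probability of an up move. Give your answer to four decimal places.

p = 0.2227

Per-period risk-free factor R = e^0.08 = 1.0833; dividend-adjusted growth = e^(0.08−0.01) = 1.0725.
Risk-neutral probability p = (1.0725 − 0.95)/(1.5 − 0.95) = 0.1225/0.5500 = 0.2227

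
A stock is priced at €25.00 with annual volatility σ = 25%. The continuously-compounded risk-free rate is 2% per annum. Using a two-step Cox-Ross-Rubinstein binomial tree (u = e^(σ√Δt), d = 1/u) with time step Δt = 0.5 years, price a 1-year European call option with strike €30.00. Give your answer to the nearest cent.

CRR parameters: u = e^(σ√Δt) = e^(0.25·√0.5) = 1.1934, d = 1/u = 0.8380
Per-period rate: rΔt = 0.02·0.5 = 0.01, so R = e^0.01 = 1.0101
Risk-neutral probability p = (e^0.01 − 0.8380)/(1.1934 − 0.8380) = 0.1721/0.3554 = 0.4842
Terminal stock prices: S_uu = 35.6, S_ud = 25, S_dd = 17.55
Terminal payoffs (S − K): max(5.603, 0) = 5.603, max(-5, 0) = 0, max(-12.45, 0) = 0
Node u (S = 29.83): V_u = e^(−0.01)·[0.4842·5.6030 + 0.5158·0.0000] = 2.6860
Node d (S = 20.95): V_d = e^(−0.01)·[0.4842·0.0000 + 0.5158·0.0000] = 0.0000
Node 0 (S = 25): V_0 = e^(−0.01)·[0.4842·2.6860 + 0.5158·0.0000] = 1.2876

€1.29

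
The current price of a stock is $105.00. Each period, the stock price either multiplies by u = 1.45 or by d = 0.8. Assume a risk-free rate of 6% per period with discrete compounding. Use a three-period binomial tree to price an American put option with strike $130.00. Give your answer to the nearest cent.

Risk-neutral probability p = (1 + 0.06 − 0.8)/(1.45 − 0.8) = 0.2600/0.6500 = 0.4000
Terminal stock prices: S_uuu = 320.1, S_uud = 176.6, S_udd = 97.44, S_ddd = 53.76
Terminal payoffs (K − S): max(-190.1, 0) = 0, max(-46.61, 0) = 0, max(32.56, 0) = 32.56, max(76.24, 0) = 76.24
Node uu (S = 220.8): continuation = 1/1.06·[0.4000·0.0000 + 0.6000·0.0000] = 0.0000; exercise value = 0.0000 ≤ continuation, so V_uu = 0.0000
Node ud (S = 121.8): continuation = 1/1.06·[0.4000·0.0000 + 0.6000·32.5600] = 18.4302; exercise value = 8.2000 ≤ continuation, so V_ud = 18.4302
Node dd (S = 67.2): continuation = 1/1.06·[0.4000·32.5600 + 0.6000·76.2400] = 55.4415; exercise value = 62.8000 > continuation, so V_dd = 62.8000 (exercise)
Node u (S = 152.2): continuation = 1/1.06·[0.4000·0.0000 + 0.6000·18.4302] = 10.4322; exercise value = 0.0000 ≤ continuation, so V_u = 10.4322
Node d (S = 84): continuation = 1/1.06·[0.4000·18.4302 + 0.6000·62.8000] = 42.5020; exercise value = 46.0000 > continuation, so V_d = 46.0000 (exercise)
Node 0 (S = 105): continuation = 1/1.06·[0.4000·10.4322 + 0.6000·46.0000] = 29.9744; exercise value = 25.0000 ≤ continuation, so V_0 = 29.9744

$29.97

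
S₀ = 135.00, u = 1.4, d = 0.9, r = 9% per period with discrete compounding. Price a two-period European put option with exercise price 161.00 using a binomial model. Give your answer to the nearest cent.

16.71

Risk-neutral probability p = (1 + 0.09 − 0.9)/(1.4 − 0.9) = 0.1900/0.5000 = 0.3800
Terminal stock prices: S_uu = 264.6, S_ud = 170.1, S_dd = 109.4
Terminal payoffs (K − S): max(-103.6, 0) = 0, max(-9.1, 0) = 0, max(51.65, 0) = 51.65
Node u (S = 189): V_u = 1/1.09·[0.3800·0.0000 + 0.6200·0.0000] = 0.0000
Node d (S = 121.5): V_d = 1/1.09·[0.3800·0.0000 + 0.6200·51.6500] = 29.3789
Node 0 (S = 135): V_0 = 1/1.09·[0.3800·0.0000 + 0.6200·29.3789] = 16.7109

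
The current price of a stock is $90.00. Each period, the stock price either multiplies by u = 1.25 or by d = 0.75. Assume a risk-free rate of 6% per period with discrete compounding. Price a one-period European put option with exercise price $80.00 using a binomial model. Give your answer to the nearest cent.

$4.48

Risk-neutral probability p = (1 + 0.06 − 0.75)/(1.25 − 0.75) = 0.3100/0.5000 = 0.6200
Terminal stock prices: S_u = 112.5, S_d = 67.5
Terminal payoffs (K − S): max(-32.5, 0) = 0, max(12.5, 0) = 12.5
Node 0 (S = 90): V_0 = 1/1.06·[0.6200·0.0000 + 0.3800·12.5000] = 4.4811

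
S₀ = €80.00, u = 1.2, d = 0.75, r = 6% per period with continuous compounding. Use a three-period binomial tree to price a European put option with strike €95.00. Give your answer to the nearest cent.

Risk-neutral probability p = (e^0.06 − 0.75)/(1.2 − 0.75) = 0.3118/0.4500 = 0.6930
Terminal stock prices: S_uuu = 138.2, S_uud = 86.4, S_udd = 54, S_ddd = 33.75
Terminal payoffs (K − S): max(-43.24, 0) = 0, max(8.6, 0) = 8.6, max(41, 0) = 41, max(61.25, 0) = 61.25
Node uu (S = 115.2): V_uu = e^(−0.06)·[0.6930·0.0000 + 0.3070·8.6000] = 2.4867
Node ud (S = 72): V_ud = e^(−0.06)·[0.6930·8.6000 + 0.3070·41.0000] = 17.4676
Node dd (S = 45): V_dd = e^(−0.06)·[0.6930·41.0000 + 0.3070·61.2500] = 44.4676
Node u (S = 96): V_u = e^(−0.06)·[0.6930·2.4867 + 0.3070·17.4676] = 6.6736
Node d (S = 60): V_d = e^(−0.06)·[0.6930·17.4676 + 0.3070·44.4676] = 24.2574
Node 0 (S = 80): V_0 = e^(−0.06)·[0.6930·6.6736 + 0.3070·24.2574] = 11.3693

€11.37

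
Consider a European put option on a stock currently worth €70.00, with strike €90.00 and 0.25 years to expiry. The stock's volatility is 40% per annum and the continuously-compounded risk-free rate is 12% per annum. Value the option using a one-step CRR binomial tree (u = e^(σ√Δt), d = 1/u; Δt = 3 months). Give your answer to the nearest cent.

CRR parameters: u = e^(σ√Δt) = e^(0.4·√0.25) = 1.2214, d = 1/u = 0.8187
Per-period rate: rΔt = 0.12·0.25 = 0.03, so R = e^0.03 = 1.0305
Risk-neutral probability p = (e^0.03 − 0.8187)/(1.2214 − 0.8187) = 0.2117/0.4027 = 0.5258
Terminal stock prices: S_u = 85.5, S_d = 57.31
Terminal payoffs (K − S): max(4.502, 0) = 4.502, max(32.69, 0) = 32.69
Node 0 (S = 70): V_0 = e^(−0.03)·[0.5258·4.5018 + 0.4742·32.6888] = 17.3401

€17.34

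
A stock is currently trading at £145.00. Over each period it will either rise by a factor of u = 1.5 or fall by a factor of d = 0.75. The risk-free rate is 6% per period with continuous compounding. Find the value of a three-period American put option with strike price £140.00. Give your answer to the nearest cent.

Risk-neutral probability p = (e^0.06 − 0.75)/(1.5 − 0.75) = 0.3118/0.7500 = 0.4158
Terminal stock prices: S_uuu = 489.4, S_uud = 244.7, S_udd = 122.3, S_ddd = 61.17
Terminal payoffs (K − S): max(-349.4, 0) = 0, max(-104.7, 0) = 0, max(17.66, 0) = 17.66, max(78.83, 0) = 78.83
Node uu (S = 326.2): continuation = e^(−0.06)·[0.4158·0.0000 + 0.5842·0.0000] = 0.0000; exercise value = 0.0000 ≤ continuation, so V_uu = 0.0000
Node ud (S = 163.1): continuation = e^(−0.06)·[0.4158·0.0000 + 0.5842·17.6562] = 9.7144; exercise value = 0.0000 ≤ continuation, so V_ud = 9.7144
Node dd (S = 81.56): continuation = e^(−0.06)·[0.4158·17.6562 + 0.5842·78.8281] = 50.2845; exercise value = 58.4375 > continuation, so V_dd = 58.4375 (exercise)
Node u (S = 217.5): continuation = e^(−0.06)·[0.4158·0.0000 + 0.5842·9.7144] = 5.3448; exercise value = 0.0000 ≤ continuation, so V_u = 5.3448
Node d (S = 108.8): continuation = e^(−0.06)·[0.4158·9.7144 + 0.5842·58.4375] = 35.9559; exercise value = 31.2500 ≤ continuation, so V_d = 35.9559
Node 0 (S = 145): continuation = e^(−0.06)·[0.4158·5.3448 + 0.5842·35.9559] = 21.8757; exercise value = 0.0000 ≤ continuation, so V_0 = 21.8757

£21.88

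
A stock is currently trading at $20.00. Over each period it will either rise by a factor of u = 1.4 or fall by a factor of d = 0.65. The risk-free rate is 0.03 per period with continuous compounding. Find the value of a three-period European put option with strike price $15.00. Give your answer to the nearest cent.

$2.11

Risk-neutral probability p = (e^0.03 − 0.65)/(1.4 − 0.65) = 0.3805/0.7500 = 0.5073
Terminal stock prices: S_uuu = 54.88, S_uud = 25.48, S_udd = 11.83, S_ddd = 5.492
Terminal payoffs (K − S): max(-39.88, 0) = 0, max(-10.48, 0) = 0, max(3.17, 0) = 3.17, max(9.508, 0) = 9.508
Node uu (S = 39.2): V_uu = e^(−0.03)·[0.5073·0.0000 + 0.4927·0.0000] = 0.0000
Node ud (S = 18.2): V_ud = e^(−0.03)·[0.5073·0.0000 + 0.4927·3.1700] = 1.5158
Node dd (S = 8.45): V_dd = e^(−0.03)·[0.5073·3.1700 + 0.4927·9.5075] = 6.1067
Node u (S = 28): V_u = e^(−0.03)·[0.5073·0.0000 + 0.4927·1.5158] = 0.7248
Node d (S = 13): V_d = e^(−0.03)·[0.5073·1.5158 + 0.4927·6.1067] = 3.6662
Node 0 (S = 20): V_0 = e^(−0.03)·[0.5073·0.7248 + 0.4927·3.6662] = 2.1098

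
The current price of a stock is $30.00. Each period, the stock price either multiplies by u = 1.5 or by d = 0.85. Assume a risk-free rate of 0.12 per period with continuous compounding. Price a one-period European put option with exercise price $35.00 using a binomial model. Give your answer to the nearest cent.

$4.83

Risk-neutral probability p = (e^0.12 − 0.85)/(1.5 − 0.85) = 0.2775/0.6500 = 0.4269
Terminal stock prices: S_u = 45, S_d = 25.5
Terminal payoffs (K − S): max(-10, 0) = 0, max(9.5, 0) = 9.5
Node 0 (S = 30): V_0 = e^(−0.12)·[0.4269·0.0000 + 0.5731·9.5000] = 4.8286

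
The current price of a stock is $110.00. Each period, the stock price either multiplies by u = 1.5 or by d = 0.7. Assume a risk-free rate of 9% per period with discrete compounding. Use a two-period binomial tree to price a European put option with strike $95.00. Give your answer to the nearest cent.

Risk-neutral probability p = (1 + 0.09 − 0.7)/(1.5 − 0.7) = 0.3900/0.8000 = 0.4875
Terminal stock prices: S_uu = 247.5, S_ud = 115.5, S_dd = 53.9
Terminal payoffs (K − S): max(-152.5, 0) = 0, max(-20.5, 0) = 0, max(41.1, 0) = 41.1
Node u (S = 165): V_u = 1/1.09·[0.4875·0.0000 + 0.5125·0.0000] = 0.0000
Node d (S = 77): V_d = 1/1.09·[0.4875·0.0000 + 0.5125·41.1000] = 19.3245
Node 0 (S = 110): V_0 = 1/1.09·[0.4875·0.0000 + 0.5125·19.3245] = 9.0861

$9.09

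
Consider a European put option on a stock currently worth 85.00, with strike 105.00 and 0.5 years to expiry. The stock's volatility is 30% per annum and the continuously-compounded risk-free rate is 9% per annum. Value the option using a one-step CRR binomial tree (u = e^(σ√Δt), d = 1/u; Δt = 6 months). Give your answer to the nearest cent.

CRR parameters: u = e^(σ√Δt) = e^(0.3·√0.5) = 1.2363, d = 1/u = 0.8089
Per-period rate: rΔt = 0.09·0.5 = 0.045, so R = e^0.045 = 1.0460
Risk-neutral probability p = (e^0.045 − 0.8089)/(1.2363 − 0.8089) = 0.2372/0.4275 = 0.5548
Terminal stock prices: S_u = 105.1, S_d = 68.75
Terminal payoffs (K − S): max(-0.08644, 0) = 0, max(36.25, 0) = 36.25
Node 0 (S = 85): V_0 = e^(−0.045)·[0.5548·0.0000 + 0.4452·36.2471] = 15.4256

15.43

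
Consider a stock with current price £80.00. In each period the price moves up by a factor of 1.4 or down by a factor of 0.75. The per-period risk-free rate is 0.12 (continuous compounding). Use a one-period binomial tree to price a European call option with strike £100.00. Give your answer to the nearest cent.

£6.18

Risk-neutral probability p = (e^0.12 − 0.75)/(1.4 − 0.75) = 0.3775/0.6500 = 0.5808
Terminal stock prices: S_u = 112, S_d = 60
Terminal payoffs (S − K): max(12, 0) = 12, max(-40, 0) = 0
Node 0 (S = 80): V_0 = e^(−0.12)·[0.5808·12.0000 + 0.4192·0.0000] = 6.1811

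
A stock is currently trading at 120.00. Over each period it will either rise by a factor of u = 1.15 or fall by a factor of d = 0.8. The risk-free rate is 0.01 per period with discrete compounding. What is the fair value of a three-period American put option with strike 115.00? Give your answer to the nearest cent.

Risk-neutral probability p = (1 + 0.01 − 0.8)/(1.15 − 0.8) = 0.2100/0.3500 = 0.6000
Terminal stock prices: S_uuu = 182.5, S_uud = 127, S_udd = 88.32, S_ddd = 61.44
Terminal payoffs (K − S): max(-67.5, 0) = 0, max(-11.96, 0) = 0, max(26.68, 0) = 26.68, max(53.56, 0) = 53.56
Node uu (S = 158.7): continuation = 1/1.01·[0.6000·0.0000 + 0.4000·0.0000] = 0.0000; exercise value = 0.0000 ≤ continuation, so V_uu = 0.0000
Node ud (S = 110.4): continuation = 1/1.01·[0.6000·0.0000 + 0.4000·26.6800] = 10.5663; exercise value = 4.6000 ≤ continuation, so V_ud = 10.5663
Node dd (S = 76.8): continuation = 1/1.01·[0.6000·26.6800 + 0.4000·53.5600] = 37.0614; exercise value = 38.2000 > continuation, so V_dd = 38.2000 (exercise)
Node u (S = 138): continuation = 1/1.01·[0.6000·0.0000 + 0.4000·10.5663] = 4.1847; exercise value = 0.0000 ≤ continuation, so V_u = 4.1847
Node d (S = 96): continuation = 1/1.01·[0.6000·10.5663 + 0.4000·38.2000] = 21.4057; exercise value = 19.0000 ≤ continuation, so V_d = 21.4057
Node 0 (S = 120): continuation = 1/1.01·[0.6000·4.1847 + 0.4000·21.4057] = 10.9635; exercise value = 0.0000 ≤ continuation, so V_0 = 10.9635

10.96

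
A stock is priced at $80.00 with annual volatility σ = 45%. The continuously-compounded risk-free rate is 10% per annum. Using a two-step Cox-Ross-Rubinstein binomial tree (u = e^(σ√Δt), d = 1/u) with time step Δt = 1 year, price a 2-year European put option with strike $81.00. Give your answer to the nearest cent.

CRR parameters: u = e^(σ√Δt) = e^(0.45·√1) = 1.5683, d = 1/u = 0.6376
Per-period rate: rΔt = 0.1·1 = 0.1, so R = e^0.1 = 1.1052
Risk-neutral probability p = (e^0.1 − 0.6376)/(1.5683 − 0.6376) = 0.4675/0.9307 = 0.5024
Terminal stock prices: S_uu = 196.8, S_ud = 80, S_dd = 32.53
Terminal payoffs (K − S): max(-115.8, 0) = 0, max(1, 0) = 1, max(48.47, 0) = 48.47
Node u (S = 125.5): V_u = e^(−0.1)·[0.5024·0.0000 + 0.4976·1.0000] = 0.4503
Node d (S = 51.01): V_d = e^(−0.1)·[0.5024·1.0000 + 0.4976·48.4744] = 22.2816
Node 0 (S = 80): V_0 = e^(−0.1)·[0.5024·0.4503 + 0.4976·22.2816] = 10.2376

$10.24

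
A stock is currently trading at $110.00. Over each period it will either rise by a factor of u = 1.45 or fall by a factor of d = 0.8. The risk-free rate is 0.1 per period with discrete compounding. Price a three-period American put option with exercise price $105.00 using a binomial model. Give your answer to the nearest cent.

Risk-neutral probability p = (1 + 0.1 − 0.8)/(1.45 − 0.8) = 0.3000/0.6500 = 0.4615
Terminal stock prices: S_uuu = 335.3, S_uud = 185, S_udd = 102.1, S_ddd = 56.32
Terminal payoffs (K − S): max(-230.3, 0) = 0, max(-80.02, 0) = 0, max(2.92, 0) = 2.92, max(48.68, 0) = 48.68
Node uu (S = 231.3): continuation = 1/1.1·[0.4615·0.0000 + 0.5385·0.0000] = 0.0000; exercise value = 0.0000 ≤ continuation, so V_uu = 0.0000
Node ud (S = 127.6): continuation = 1/1.1·[0.4615·0.0000 + 0.5385·2.9200] = 1.4294; exercise value = 0.0000 ≤ continuation, so V_ud = 1.4294
Node dd (S = 70.4): continuation = 1/1.1·[0.4615·2.9200 + 0.5385·48.6800] = 25.0545; exercise value = 34.6000 > continuation, so V_dd = 34.6000 (exercise)
Node u (S = 159.5): continuation = 1/1.1·[0.4615·0.0000 + 0.5385·1.4294] = 0.6997; exercise value = 0.0000 ≤ continuation, so V_u = 0.6997
Node d (S = 88): continuation = 1/1.1·[0.4615·1.4294 + 0.5385·34.6000] = 17.5368; exercise value = 17.0000 ≤ continuation, so V_d = 17.5368
Node 0 (S = 110): continuation = 1/1.1·[0.4615·0.6997 + 0.5385·17.5368] = 8.8780; exercise value = 0.0000 ≤ continuation, so V_0 = 8.8780

$8.88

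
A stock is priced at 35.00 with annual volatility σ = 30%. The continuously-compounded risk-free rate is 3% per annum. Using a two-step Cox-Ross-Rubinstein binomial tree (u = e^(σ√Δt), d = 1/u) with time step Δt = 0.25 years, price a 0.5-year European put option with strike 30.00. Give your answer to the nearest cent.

1.05

CRR parameters: u = e^(σ√Δt) = e^(0.3·√0.25) = 1.1618, d = 1/u = 0.8607
Per-period rate: rΔt = 0.03·0.25 = 0.0075, so R = e^0.0075 = 1.0075
Risk-neutral probability p = (e^0.0075 − 0.8607)/(1.1618 − 0.8607) = 0.1468/0.3011 = 0.4876
Terminal stock prices: S_uu = 47.25, S_ud = 35, S_dd = 25.93
Terminal payoffs (K − S): max(-17.25, 0) = 0, max(-5, 0) = 0, max(4.071, 0) = 4.071
Node u (S = 40.66): V_u = e^(−0.0075)·[0.4876·0.0000 + 0.5124·0.0000] = 0.0000
Node d (S = 30.12): V_d = e^(−0.0075)·[0.4876·0.0000 + 0.5124·4.0714] = 2.0707
Node 0 (S = 35): V_0 = e^(−0.0075)·[0.4876·0.0000 + 0.5124·2.0707] = 1.0532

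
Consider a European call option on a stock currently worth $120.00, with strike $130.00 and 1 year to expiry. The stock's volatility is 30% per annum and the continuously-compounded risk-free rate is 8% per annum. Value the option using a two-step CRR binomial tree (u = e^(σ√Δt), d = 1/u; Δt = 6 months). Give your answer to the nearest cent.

$14.52

CRR parameters: u = e^(σ√Δt) = e^(0.3·√0.5) = 1.2363, d = 1/u = 0.8089
Per-period rate: rΔt = 0.08·0.5 = 0.04, so R = e^0.04 = 1.0408
Risk-neutral probability p = (e^0.04 − 0.8089)/(1.2363 − 0.8089) = 0.2320/0.4275 = 0.5426
Terminal stock prices: S_uu = 183.4, S_ud = 120, S_dd = 78.51
Terminal payoffs (S − K): max(53.42, 0) = 53.42, max(-10, 0) = 0, max(-51.49, 0) = 0
Node u (S = 148.4): V_u = e^(−0.04)·[0.5426·53.4158 + 0.4574·0.0000] = 27.8490
Node d (S = 97.06): V_d = e^(−0.04)·[0.5426·0.0000 + 0.4574·0.0000] = 0.0000
Node 0 (S = 120): V_0 = e^(−0.04)·[0.5426·27.8490 + 0.4574·0.0000] = 14.5194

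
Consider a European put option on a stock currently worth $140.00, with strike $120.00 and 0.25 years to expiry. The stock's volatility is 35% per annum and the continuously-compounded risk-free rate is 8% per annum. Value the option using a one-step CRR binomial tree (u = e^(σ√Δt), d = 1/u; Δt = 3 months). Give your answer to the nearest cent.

CRR parameters: u = e^(σ√Δt) = e^(0.35·√0.25) = 1.1912, d = 1/u = 0.8395
Per-period rate: rΔt = 0.08·0.25 = 0.02, so R = e^0.02 = 1.0202
Risk-neutral probability p = (e^0.02 − 0.8395)/(1.1912 − 0.8395) = 0.1807/0.3518 = 0.5138
Terminal stock prices: S_u = 166.8, S_d = 117.5
Terminal payoffs (K − S): max(-46.77, 0) = 0, max(2.476, 0) = 2.476
Node 0 (S = 140): V_0 = e^(−0.02)·[0.5138·0.0000 + 0.4862·2.4760] = 1.1800

$1.18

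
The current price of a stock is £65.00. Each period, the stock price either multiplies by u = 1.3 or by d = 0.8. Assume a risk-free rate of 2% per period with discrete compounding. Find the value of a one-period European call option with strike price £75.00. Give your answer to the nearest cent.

£4.10

Risk-neutral probability p = (1 + 0.02 − 0.8)/(1.3 − 0.8) = 0.2200/0.5000 = 0.4400
Terminal stock prices: S_u = 84.5, S_d = 52
Terminal payoffs (S − K): max(9.5, 0) = 9.5, max(-23, 0) = 0
Node 0 (S = 65): V_0 = 1/1.02·[0.4400·9.5000 + 0.5600·0.0000] = 4.0980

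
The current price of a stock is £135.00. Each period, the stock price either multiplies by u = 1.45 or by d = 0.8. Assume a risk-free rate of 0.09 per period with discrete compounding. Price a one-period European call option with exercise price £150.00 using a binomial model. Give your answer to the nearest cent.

Risk-neutral probability p = (1 + 0.09 − 0.8)/(1.45 − 0.8) = 0.2900/0.6500 = 0.4462
Terminal stock prices: S_u = 195.8, S_d = 108
Terminal payoffs (S − K): max(45.75, 0) = 45.75, max(-42, 0) = 0
Node 0 (S = 135): V_0 = 1/1.09·[0.4462·45.7500 + 0.5538·0.0000] = 18.7262

£18.73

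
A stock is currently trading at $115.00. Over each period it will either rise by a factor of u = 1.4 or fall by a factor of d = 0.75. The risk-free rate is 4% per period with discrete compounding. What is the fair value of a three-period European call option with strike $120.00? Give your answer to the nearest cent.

Risk-neutral probability p = (1 + 0.04 − 0.75)/(1.4 − 0.75) = 0.2900/0.6500 = 0.4462
Terminal stock prices: S_uuu = 315.6, S_uud = 169, S_udd = 90.56, S_ddd = 48.52
Terminal payoffs (S − K): max(195.6, 0) = 195.6, max(49.05, 0) = 49.05, max(-29.44, 0) = 0, max(-71.48, 0) = 0
Node uu (S = 225.4): V_uu = 1/1.04·[0.4462·195.5600 + 0.5538·49.0500] = 110.0154
Node ud (S = 120.8): V_ud = 1/1.04·[0.4462·49.0500 + 0.5538·0.0000] = 21.0422
Node dd (S = 64.69): V_dd = 1/1.04·[0.4462·0.0000 + 0.5538·0.0000] = 0.0000
Node u (S = 161): V_u = 1/1.04·[0.4462·110.0154 + 0.5538·21.0422] = 58.4018
Node d (S = 86.25): V_d = 1/1.04·[0.4462·21.0422 + 0.5538·0.0000] = 9.0270
Node 0 (S = 115): V_0 = 1/1.04·[0.4462·58.4018 + 0.5538·9.0270] = 29.8613

$29.86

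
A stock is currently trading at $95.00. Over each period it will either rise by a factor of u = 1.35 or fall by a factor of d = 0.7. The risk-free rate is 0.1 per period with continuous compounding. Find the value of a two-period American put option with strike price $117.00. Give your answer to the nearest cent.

$22.44

Risk-neutral probability p = (e^0.1 − 0.7)/(1.35 − 0.7) = 0.4052/0.6500 = 0.6233
Terminal stock prices: S_uu = 173.1, S_ud = 89.77, S_dd = 46.55
Terminal payoffs (K − S): max(-56.14, 0) = 0, max(27.23, 0) = 27.23, max(70.45, 0) = 70.45
Node u (S = 128.2): continuation = e^(−0.1)·[0.6233·0.0000 + 0.3767·27.2250] = 9.2787; exercise value = 0.0000 ≤ continuation, so V_u = 9.2787
Node d (S = 66.5): continuation = e^(−0.1)·[0.6233·27.2250 + 0.3767·70.4500] = 39.3660; exercise value = 50.5000 > continuation, so V_d = 50.5000 (exercise)
Node 0 (S = 95): continuation = e^(−0.1)·[0.6233·9.2787 + 0.3767·50.5000] = 22.4446; exercise value = 22.0000 ≤ continuation, so V_0 = 22.4446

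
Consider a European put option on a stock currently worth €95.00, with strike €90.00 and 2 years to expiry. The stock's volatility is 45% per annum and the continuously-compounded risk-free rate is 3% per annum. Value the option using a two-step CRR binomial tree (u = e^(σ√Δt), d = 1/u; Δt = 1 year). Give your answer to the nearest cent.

CRR parameters: u = e^(σ√Δt) = e^(0.45·√1) = 1.5683, d = 1/u = 0.6376
Per-period rate: rΔt = 0.03·1 = 0.03, so R = e^0.03 = 1.0305
Risk-neutral probability p = (e^0.03 − 0.6376)/(1.5683 − 0.6376) = 0.3928/0.9307 = 0.4221
Terminal stock prices: S_uu = 233.7, S_ud = 95, S_dd = 38.62
Terminal payoffs (K − S): max(-143.7, 0) = 0, max(-5, 0) = 0, max(51.38, 0) = 51.38
Node u (S = 149): V_u = e^(−0.03)·[0.4221·0.0000 + 0.5779·0.0000] = 0.0000
Node d (S = 60.57): V_d = e^(−0.03)·[0.4221·0.0000 + 0.5779·51.3759] = 28.8135
Node 0 (S = 95): V_0 = e^(−0.03)·[0.4221·0.0000 + 0.5779·28.8135] = 16.1596

€16.16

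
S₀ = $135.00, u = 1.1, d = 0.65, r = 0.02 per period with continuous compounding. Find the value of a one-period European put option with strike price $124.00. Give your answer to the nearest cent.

$6.30

Risk-neutral probability p = (e^0.02 − 0.65)/(1.1 − 0.65) = 0.3702/0.4500 = 0.8227
Terminal stock prices: S_u = 148.5, S_d = 87.75
Terminal payoffs (K − S): max(-24.5, 0) = 0, max(36.25, 0) = 36.25
Node 0 (S = 135): V_0 = e^(−0.02)·[0.8227·0.0000 + 0.1773·36.2500] = 6.3009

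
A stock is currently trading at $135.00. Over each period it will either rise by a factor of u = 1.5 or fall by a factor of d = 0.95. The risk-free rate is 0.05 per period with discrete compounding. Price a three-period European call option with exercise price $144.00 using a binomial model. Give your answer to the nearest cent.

$23.98

Risk-neutral probability p = (1 + 0.05 − 0.95)/(1.5 − 0.95) = 0.1000/0.5500 = 0.1818
Terminal stock prices: S_uuu = 455.6, S_uud = 288.6, S_udd = 182.8, S_ddd = 115.7
Terminal payoffs (S − K): max(311.6, 0) = 311.6, max(144.6, 0) = 144.6, max(38.76, 0) = 38.76, max(-28.25, 0) = 0
Node uu (S = 303.8): V_uu = 1/1.05·[0.1818·311.6250 + 0.8182·144.5625] = 166.6071
Node ud (S = 192.4): V_ud = 1/1.05·[0.1818·144.5625 + 0.8182·38.7562] = 55.2321
Node dd (S = 121.8): V_dd = 1/1.05·[0.1818·38.7562 + 0.8182·0.0000] = 6.7110
Node u (S = 202.5): V_u = 1/1.05·[0.1818·166.6071 + 0.8182·55.2321] = 71.8878
Node d (S = 128.2): V_d = 1/1.05·[0.1818·55.2321 + 0.8182·6.7110] = 14.7934
Node 0 (S = 135): V_0 = 1/1.05·[0.1818·71.8878 + 0.8182·14.7934] = 23.9754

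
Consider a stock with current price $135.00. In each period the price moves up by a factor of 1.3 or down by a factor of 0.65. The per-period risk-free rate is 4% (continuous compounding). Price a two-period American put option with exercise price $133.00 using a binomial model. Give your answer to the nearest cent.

Risk-neutral probability p = (e^0.04 − 0.65)/(1.3 − 0.65) = 0.3908/0.6500 = 0.6012
Terminal stock prices: S_uu = 228.2, S_ud = 114.1, S_dd = 57.04
Terminal payoffs (K − S): max(-95.15, 0) = 0, max(18.92, 0) = 18.92, max(75.96, 0) = 75.96
Node u (S = 175.5): continuation = e^(−0.04)·[0.6012·0.0000 + 0.3988·18.9250] = 7.2505; exercise value = 0.0000 ≤ continuation, so V_u = 7.2505
Node d (S = 87.75): continuation = e^(−0.04)·[0.6012·18.9250 + 0.3988·75.9625] = 40.0350; exercise value = 45.2500 > continuation, so V_d = 45.2500 (exercise)
Node 0 (S = 135): continuation = e^(−0.04)·[0.6012·7.2505 + 0.3988·45.2500] = 21.5245; exercise value = 0.0000 ≤ continuation, so V_0 = 21.5245

$21.52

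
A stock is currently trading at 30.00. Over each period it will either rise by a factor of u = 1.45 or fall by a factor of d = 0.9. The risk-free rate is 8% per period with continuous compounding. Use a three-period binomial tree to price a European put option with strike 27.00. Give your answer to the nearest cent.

Risk-neutral probability p = (e^0.08 − 0.9)/(1.45 − 0.9) = 0.1833/0.5500 = 0.3332
Terminal stock prices: S_uuu = 91.46, S_uud = 56.77, S_udd = 35.23, S_ddd = 21.87
Terminal payoffs (K − S): max(-64.46, 0) = 0, max(-29.77, 0) = 0, max(-8.235, 0) = 0, max(5.13, 0) = 5.13
Node uu (S = 63.08): V_uu = e^(−0.08)·[0.3332·0.0000 + 0.6668·0.0000] = 0.0000
Node ud (S = 39.15): V_ud = e^(−0.08)·[0.3332·0.0000 + 0.6668·0.0000] = 0.0000
Node dd (S = 24.3): V_dd = e^(−0.08)·[0.3332·0.0000 + 0.6668·5.1300] = 3.1575
Node u (S = 43.5): V_u = e^(−0.08)·[0.3332·0.0000 + 0.6668·0.0000] = 0.0000
Node d (S = 27): V_d = e^(−0.08)·[0.3332·0.0000 + 0.6668·3.1575] = 1.9434
Node 0 (S = 30): V_0 = e^(−0.08)·[0.3332·0.0000 + 0.6668·1.9434] = 1.1961

1.20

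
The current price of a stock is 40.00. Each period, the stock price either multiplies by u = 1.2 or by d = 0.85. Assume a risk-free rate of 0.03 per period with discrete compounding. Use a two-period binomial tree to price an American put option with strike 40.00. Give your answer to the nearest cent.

2.83

Risk-neutral probability p = (1 + 0.03 − 0.85)/(1.2 − 0.85) = 0.1800/0.3500 = 0.5143
Terminal stock prices: S_uu = 57.6, S_ud = 40.8, S_dd = 28.9
Terminal payoffs (K − S): max(-17.6, 0) = 0, max(-0.8, 0) = 0, max(11.1, 0) = 11.1
Node u (S = 48): continuation = 1/1.03·[0.5143·0.0000 + 0.4857·0.0000] = 0.0000; exercise value = 0.0000 ≤ continuation, so V_u = 0.0000
Node d (S = 34): continuation = 1/1.03·[0.5143·0.0000 + 0.4857·11.1000] = 5.2344; exercise value = 6.0000 > continuation, so V_d = 6.0000 (exercise)
Node 0 (S = 40): continuation = 1/1.03·[0.5143·0.0000 + 0.4857·6.0000] = 2.8294; exercise value = 0.0000 ≤ continuation, so V_0 = 2.8294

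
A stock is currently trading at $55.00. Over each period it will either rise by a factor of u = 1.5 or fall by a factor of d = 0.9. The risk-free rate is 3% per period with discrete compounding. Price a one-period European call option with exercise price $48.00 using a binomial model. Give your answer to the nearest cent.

$8.40

Risk-neutral probability p = (1 + 0.03 − 0.9)/(1.5 − 0.9) = 0.1300/0.6000 = 0.2167
Terminal stock prices: S_u = 82.5, S_d = 49.5
Terminal payoffs (S − K): max(34.5, 0) = 34.5, max(1.5, 0) = 1.5
Node 0 (S = 55): V_0 = 1/1.03·[0.2167·34.5000 + 0.7833·1.5000] = 8.3981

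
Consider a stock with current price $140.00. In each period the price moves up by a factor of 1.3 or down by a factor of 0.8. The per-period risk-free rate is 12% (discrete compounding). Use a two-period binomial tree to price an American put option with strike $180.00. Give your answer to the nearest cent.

Risk-neutral probability p = (1 + 0.12 − 0.8)/(1.3 − 0.8) = 0.3200/0.5000 = 0.6400
Terminal stock prices: S_uu = 236.6, S_ud = 145.6, S_dd = 89.6
Terminal payoffs (K − S): max(-56.6, 0) = 0, max(34.4, 0) = 34.4, max(90.4, 0) = 90.4
Node u (S = 182): continuation = 1/1.12·[0.6400·0.0000 + 0.3600·34.4000] = 11.0571; exercise value = 0.0000 ≤ continuation, so V_u = 11.0571
Node d (S = 112): continuation = 1/1.12·[0.6400·34.4000 + 0.3600·90.4000] = 48.7143; exercise value = 68.0000 > continuation, so V_d = 68.0000 (exercise)
Node 0 (S = 140): continuation = 1/1.12·[0.6400·11.0571 + 0.3600·68.0000] = 28.1755; exercise value = 40.0000 > continuation, so V_0 = 40.0000 (exercise)

$40.00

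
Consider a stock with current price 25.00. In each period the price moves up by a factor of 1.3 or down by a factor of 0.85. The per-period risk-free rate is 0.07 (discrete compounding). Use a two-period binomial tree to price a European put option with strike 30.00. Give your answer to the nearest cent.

3.76

Risk-neutral probability p = (1 + 0.07 − 0.85)/(1.3 − 0.85) = 0.2200/0.4500 = 0.4889
Terminal stock prices: S_uu = 42.25, S_ud = 27.62, S_dd = 18.06
Terminal payoffs (K − S): max(-12.25, 0) = 0, max(2.375, 0) = 2.375, max(11.94, 0) = 11.94
Node u (S = 32.5): V_u = 1/1.07·[0.4889·0.0000 + 0.5111·2.3750] = 1.1345
Node d (S = 21.25): V_d = 1/1.07·[0.4889·2.3750 + 0.5111·11.9375] = 6.7874
Node 0 (S = 25): V_0 = 1/1.07·[0.4889·1.1345 + 0.5111·6.7874] = 3.7605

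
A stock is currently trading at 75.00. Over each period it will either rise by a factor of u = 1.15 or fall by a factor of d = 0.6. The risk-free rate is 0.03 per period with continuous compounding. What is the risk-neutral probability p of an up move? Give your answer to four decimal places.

Risk-neutral probability p = (e^0.03 − 0.6)/(1.15 − 0.6) = 0.4305/0.5500 = 0.7826

p = 0.7826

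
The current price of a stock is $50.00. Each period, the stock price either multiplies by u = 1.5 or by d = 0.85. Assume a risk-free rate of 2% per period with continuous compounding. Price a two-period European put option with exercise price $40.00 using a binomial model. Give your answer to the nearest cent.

$2.03

Risk-neutral probability p = (e^0.02 − 0.85)/(1.5 − 0.85) = 0.1702/0.6500 = 0.2618
Terminal stock prices: S_uu = 112.5, S_ud = 63.75, S_dd = 36.12
Terminal payoffs (K − S): max(-72.5, 0) = 0, max(-23.75, 0) = 0, max(3.875, 0) = 3.875
Node u (S = 75): V_u = e^(−0.02)·[0.2618·0.0000 + 0.7382·0.0000] = 0.0000
Node d (S = 42.5): V_d = e^(−0.02)·[0.2618·0.0000 + 0.7382·3.8750] = 2.8037
Node 0 (S = 50): V_0 = e^(−0.02)·[0.2618·0.0000 + 0.7382·2.8037] = 2.0286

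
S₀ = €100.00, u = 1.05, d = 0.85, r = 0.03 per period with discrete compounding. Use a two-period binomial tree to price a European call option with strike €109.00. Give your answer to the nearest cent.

€0.95

Risk-neutral probability p = (1 + 0.03 − 0.85)/(1.05 − 0.85) = 0.1800/0.2000 = 0.9000
Terminal stock prices: S_uu = 110.2, S_ud = 89.25, S_dd = 72.25
Terminal payoffs (S − K): max(1.25, 0) = 1.25, max(-19.75, 0) = 0, max(-36.75, 0) = 0
Node u (S = 105): V_u = 1/1.03·[0.9000·1.2500 + 0.1000·0.0000] = 1.0922
Node d (S = 85): V_d = 1/1.03·[0.9000·0.0000 + 0.1000·0.0000] = 0.0000
Node 0 (S = 100): V_0 = 1/1.03·[0.9000·1.0922 + 0.1000·0.0000] = 0.9544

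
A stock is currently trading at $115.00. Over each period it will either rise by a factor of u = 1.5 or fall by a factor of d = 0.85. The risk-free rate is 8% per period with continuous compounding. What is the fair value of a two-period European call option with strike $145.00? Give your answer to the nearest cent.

$13.12

Risk-neutral probability p = (e^0.08 − 0.85)/(1.5 − 0.85) = 0.2333/0.6500 = 0.3589
Terminal stock prices: S_uu = 258.8, S_ud = 146.6, S_dd = 83.09
Terminal payoffs (S − K): max(113.8, 0) = 113.8, max(1.625, 0) = 1.625, max(-61.91, 0) = 0
Node u (S = 172.5): V_u = e^(−0.08)·[0.3589·113.7500 + 0.6411·1.6250] = 38.6481
Node d (S = 97.75): V_d = e^(−0.08)·[0.3589·1.6250 + 0.6411·0.0000] = 0.5384
Node 0 (S = 115): V_0 = e^(−0.08)·[0.3589·38.6481 + 0.6411·0.5384] = 13.1231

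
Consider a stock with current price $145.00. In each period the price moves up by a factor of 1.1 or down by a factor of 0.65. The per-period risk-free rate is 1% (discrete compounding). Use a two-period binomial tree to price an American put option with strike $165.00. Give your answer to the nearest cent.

Risk-neutral probability p = (1 + 0.01 − 0.65)/(1.1 − 0.65) = 0.3600/0.4500 = 0.8000
Terminal stock prices: S_uu = 175.5, S_ud = 103.7, S_dd = 61.26
Terminal payoffs (K − S): max(-10.45, 0) = 0, max(61.33, 0) = 61.33, max(103.7, 0) = 103.7
Node u (S = 159.5): continuation = 1/1.01·[0.8000·0.0000 + 0.2000·61.3250] = 12.1436; exercise value = 5.5000 ≤ continuation, so V_u = 12.1436
Node d (S = 94.25): continuation = 1/1.01·[0.8000·61.3250 + 0.2000·103.7375] = 69.1163; exercise value = 70.7500 > continuation, so V_d = 70.7500 (exercise)
Node 0 (S = 145): continuation = 1/1.01·[0.8000·12.1436 + 0.2000·70.7500] = 23.6286; exercise value = 20.0000 ≤ continuation, so V_0 = 23.6286

$23.63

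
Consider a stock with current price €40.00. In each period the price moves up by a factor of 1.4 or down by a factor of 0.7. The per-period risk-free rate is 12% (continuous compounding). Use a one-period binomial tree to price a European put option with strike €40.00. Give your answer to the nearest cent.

Risk-neutral probability p = (e^0.12 − 0.7)/(1.4 − 0.7) = 0.4275/0.7000 = 0.6107
Terminal stock prices: S_u = 56, S_d = 28
Terminal payoffs (K − S): max(-16, 0) = 0, max(12, 0) = 12
Node 0 (S = 40): V_0 = e^(−0.12)·[0.6107·0.0000 + 0.3893·12.0000] = 4.1432

€4.14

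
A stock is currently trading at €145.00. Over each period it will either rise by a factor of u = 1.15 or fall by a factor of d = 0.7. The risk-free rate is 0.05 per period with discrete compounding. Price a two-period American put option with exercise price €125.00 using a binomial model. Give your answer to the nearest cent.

Risk-neutral probability p = (1 + 0.05 − 0.7)/(1.15 − 0.7) = 0.3500/0.4500 = 0.7778
Terminal stock prices: S_uu = 191.8, S_ud = 116.7, S_dd = 71.05
Terminal payoffs (K − S): max(-66.76, 0) = 0, max(8.275, 0) = 8.275, max(53.95, 0) = 53.95
Node u (S = 166.8): continuation = 1/1.05·[0.7778·0.0000 + 0.2222·8.2750] = 1.7513; exercise value = 0.0000 ≤ continuation, so V_u = 1.7513
Node d (S = 101.5): continuation = 1/1.05·[0.7778·8.2750 + 0.2222·53.9500] = 17.5476; exercise value = 23.5000 > continuation, so V_d = 23.5000 (exercise)
Node 0 (S = 145): continuation = 1/1.05·[0.7778·1.7513 + 0.2222·23.5000] = 6.2708; exercise value = 0.0000 ≤ continuation, so V_0 = 6.2708

€6.27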